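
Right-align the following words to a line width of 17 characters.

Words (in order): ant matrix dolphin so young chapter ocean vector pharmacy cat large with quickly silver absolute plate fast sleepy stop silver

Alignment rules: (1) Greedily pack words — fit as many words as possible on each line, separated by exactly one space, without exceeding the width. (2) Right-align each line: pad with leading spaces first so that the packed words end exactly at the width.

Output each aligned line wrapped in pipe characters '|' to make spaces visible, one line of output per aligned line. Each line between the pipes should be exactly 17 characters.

Answer: |       ant matrix|
| dolphin so young|
|    chapter ocean|
|  vector pharmacy|
|   cat large with|
|   quickly silver|
|   absolute plate|
| fast sleepy stop|
|           silver|

Derivation:
Line 1: ['ant', 'matrix'] (min_width=10, slack=7)
Line 2: ['dolphin', 'so', 'young'] (min_width=16, slack=1)
Line 3: ['chapter', 'ocean'] (min_width=13, slack=4)
Line 4: ['vector', 'pharmacy'] (min_width=15, slack=2)
Line 5: ['cat', 'large', 'with'] (min_width=14, slack=3)
Line 6: ['quickly', 'silver'] (min_width=14, slack=3)
Line 7: ['absolute', 'plate'] (min_width=14, slack=3)
Line 8: ['fast', 'sleepy', 'stop'] (min_width=16, slack=1)
Line 9: ['silver'] (min_width=6, slack=11)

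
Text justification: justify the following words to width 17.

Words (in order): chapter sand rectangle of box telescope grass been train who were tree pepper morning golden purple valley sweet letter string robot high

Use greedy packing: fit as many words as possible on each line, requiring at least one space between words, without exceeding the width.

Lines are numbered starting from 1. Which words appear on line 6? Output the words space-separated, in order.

Line 1: ['chapter', 'sand'] (min_width=12, slack=5)
Line 2: ['rectangle', 'of', 'box'] (min_width=16, slack=1)
Line 3: ['telescope', 'grass'] (min_width=15, slack=2)
Line 4: ['been', 'train', 'who'] (min_width=14, slack=3)
Line 5: ['were', 'tree', 'pepper'] (min_width=16, slack=1)
Line 6: ['morning', 'golden'] (min_width=14, slack=3)
Line 7: ['purple', 'valley'] (min_width=13, slack=4)
Line 8: ['sweet', 'letter'] (min_width=12, slack=5)
Line 9: ['string', 'robot', 'high'] (min_width=17, slack=0)

Answer: morning golden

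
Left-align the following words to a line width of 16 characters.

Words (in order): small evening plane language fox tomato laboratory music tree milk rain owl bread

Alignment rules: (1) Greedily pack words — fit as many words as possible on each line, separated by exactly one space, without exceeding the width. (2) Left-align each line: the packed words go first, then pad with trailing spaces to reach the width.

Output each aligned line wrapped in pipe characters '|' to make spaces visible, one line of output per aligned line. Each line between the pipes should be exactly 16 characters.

Answer: |small evening   |
|plane language  |
|fox tomato      |
|laboratory music|
|tree milk rain  |
|owl bread       |

Derivation:
Line 1: ['small', 'evening'] (min_width=13, slack=3)
Line 2: ['plane', 'language'] (min_width=14, slack=2)
Line 3: ['fox', 'tomato'] (min_width=10, slack=6)
Line 4: ['laboratory', 'music'] (min_width=16, slack=0)
Line 5: ['tree', 'milk', 'rain'] (min_width=14, slack=2)
Line 6: ['owl', 'bread'] (min_width=9, slack=7)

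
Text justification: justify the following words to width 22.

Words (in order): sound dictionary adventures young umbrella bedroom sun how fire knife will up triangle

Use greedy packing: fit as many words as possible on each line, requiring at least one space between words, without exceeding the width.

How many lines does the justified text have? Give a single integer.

Line 1: ['sound', 'dictionary'] (min_width=16, slack=6)
Line 2: ['adventures', 'young'] (min_width=16, slack=6)
Line 3: ['umbrella', 'bedroom', 'sun'] (min_width=20, slack=2)
Line 4: ['how', 'fire', 'knife', 'will', 'up'] (min_width=22, slack=0)
Line 5: ['triangle'] (min_width=8, slack=14)
Total lines: 5

Answer: 5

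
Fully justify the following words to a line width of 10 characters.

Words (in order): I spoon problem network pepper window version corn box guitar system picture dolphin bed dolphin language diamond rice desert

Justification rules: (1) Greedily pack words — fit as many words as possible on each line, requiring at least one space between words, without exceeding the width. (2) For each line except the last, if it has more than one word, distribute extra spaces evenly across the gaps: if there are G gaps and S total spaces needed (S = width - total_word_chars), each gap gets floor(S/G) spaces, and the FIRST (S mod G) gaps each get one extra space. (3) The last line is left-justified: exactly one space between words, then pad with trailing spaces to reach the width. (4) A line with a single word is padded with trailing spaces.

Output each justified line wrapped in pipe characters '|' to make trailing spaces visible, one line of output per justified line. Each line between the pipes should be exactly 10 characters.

Line 1: ['I', 'spoon'] (min_width=7, slack=3)
Line 2: ['problem'] (min_width=7, slack=3)
Line 3: ['network'] (min_width=7, slack=3)
Line 4: ['pepper'] (min_width=6, slack=4)
Line 5: ['window'] (min_width=6, slack=4)
Line 6: ['version'] (min_width=7, slack=3)
Line 7: ['corn', 'box'] (min_width=8, slack=2)
Line 8: ['guitar'] (min_width=6, slack=4)
Line 9: ['system'] (min_width=6, slack=4)
Line 10: ['picture'] (min_width=7, slack=3)
Line 11: ['dolphin'] (min_width=7, slack=3)
Line 12: ['bed'] (min_width=3, slack=7)
Line 13: ['dolphin'] (min_width=7, slack=3)
Line 14: ['language'] (min_width=8, slack=2)
Line 15: ['diamond'] (min_width=7, slack=3)
Line 16: ['rice'] (min_width=4, slack=6)
Line 17: ['desert'] (min_width=6, slack=4)

Answer: |I    spoon|
|problem   |
|network   |
|pepper    |
|window    |
|version   |
|corn   box|
|guitar    |
|system    |
|picture   |
|dolphin   |
|bed       |
|dolphin   |
|language  |
|diamond   |
|rice      |
|desert    |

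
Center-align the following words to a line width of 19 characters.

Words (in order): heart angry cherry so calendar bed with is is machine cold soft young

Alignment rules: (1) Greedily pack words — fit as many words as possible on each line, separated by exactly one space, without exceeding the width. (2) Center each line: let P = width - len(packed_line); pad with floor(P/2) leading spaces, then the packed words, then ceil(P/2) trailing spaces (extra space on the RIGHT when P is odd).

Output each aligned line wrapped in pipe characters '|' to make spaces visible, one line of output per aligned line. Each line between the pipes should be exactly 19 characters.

Line 1: ['heart', 'angry', 'cherry'] (min_width=18, slack=1)
Line 2: ['so', 'calendar', 'bed'] (min_width=15, slack=4)
Line 3: ['with', 'is', 'is', 'machine'] (min_width=18, slack=1)
Line 4: ['cold', 'soft', 'young'] (min_width=15, slack=4)

Answer: |heart angry cherry |
|  so calendar bed  |
|with is is machine |
|  cold soft young  |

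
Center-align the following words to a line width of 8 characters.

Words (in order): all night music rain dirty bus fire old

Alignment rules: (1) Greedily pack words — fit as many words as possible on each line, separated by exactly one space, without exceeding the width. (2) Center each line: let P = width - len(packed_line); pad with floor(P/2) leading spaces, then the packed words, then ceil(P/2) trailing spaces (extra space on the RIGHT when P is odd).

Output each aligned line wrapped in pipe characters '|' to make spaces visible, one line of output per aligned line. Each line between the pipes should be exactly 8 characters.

Answer: |  all   |
| night  |
| music  |
|  rain  |
| dirty  |
|bus fire|
|  old   |

Derivation:
Line 1: ['all'] (min_width=3, slack=5)
Line 2: ['night'] (min_width=5, slack=3)
Line 3: ['music'] (min_width=5, slack=3)
Line 4: ['rain'] (min_width=4, slack=4)
Line 5: ['dirty'] (min_width=5, slack=3)
Line 6: ['bus', 'fire'] (min_width=8, slack=0)
Line 7: ['old'] (min_width=3, slack=5)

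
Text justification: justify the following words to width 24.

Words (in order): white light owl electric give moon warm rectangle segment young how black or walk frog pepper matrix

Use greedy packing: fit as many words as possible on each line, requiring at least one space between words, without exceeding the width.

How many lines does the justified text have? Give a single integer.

Answer: 5

Derivation:
Line 1: ['white', 'light', 'owl', 'electric'] (min_width=24, slack=0)
Line 2: ['give', 'moon', 'warm', 'rectangle'] (min_width=24, slack=0)
Line 3: ['segment', 'young', 'how', 'black'] (min_width=23, slack=1)
Line 4: ['or', 'walk', 'frog', 'pepper'] (min_width=19, slack=5)
Line 5: ['matrix'] (min_width=6, slack=18)
Total lines: 5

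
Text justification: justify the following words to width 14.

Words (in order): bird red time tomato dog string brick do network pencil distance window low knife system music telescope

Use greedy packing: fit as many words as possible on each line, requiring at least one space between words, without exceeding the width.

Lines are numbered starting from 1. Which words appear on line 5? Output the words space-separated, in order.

Line 1: ['bird', 'red', 'time'] (min_width=13, slack=1)
Line 2: ['tomato', 'dog'] (min_width=10, slack=4)
Line 3: ['string', 'brick'] (min_width=12, slack=2)
Line 4: ['do', 'network'] (min_width=10, slack=4)
Line 5: ['pencil'] (min_width=6, slack=8)
Line 6: ['distance'] (min_width=8, slack=6)
Line 7: ['window', 'low'] (min_width=10, slack=4)
Line 8: ['knife', 'system'] (min_width=12, slack=2)
Line 9: ['music'] (min_width=5, slack=9)
Line 10: ['telescope'] (min_width=9, slack=5)

Answer: pencil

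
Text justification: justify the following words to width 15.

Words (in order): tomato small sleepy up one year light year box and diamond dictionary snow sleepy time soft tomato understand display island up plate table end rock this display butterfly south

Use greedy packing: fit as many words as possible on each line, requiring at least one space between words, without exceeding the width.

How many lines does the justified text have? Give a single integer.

Line 1: ['tomato', 'small'] (min_width=12, slack=3)
Line 2: ['sleepy', 'up', 'one'] (min_width=13, slack=2)
Line 3: ['year', 'light', 'year'] (min_width=15, slack=0)
Line 4: ['box', 'and', 'diamond'] (min_width=15, slack=0)
Line 5: ['dictionary', 'snow'] (min_width=15, slack=0)
Line 6: ['sleepy', 'time'] (min_width=11, slack=4)
Line 7: ['soft', 'tomato'] (min_width=11, slack=4)
Line 8: ['understand'] (min_width=10, slack=5)
Line 9: ['display', 'island'] (min_width=14, slack=1)
Line 10: ['up', 'plate', 'table'] (min_width=14, slack=1)
Line 11: ['end', 'rock', 'this'] (min_width=13, slack=2)
Line 12: ['display'] (min_width=7, slack=8)
Line 13: ['butterfly', 'south'] (min_width=15, slack=0)
Total lines: 13

Answer: 13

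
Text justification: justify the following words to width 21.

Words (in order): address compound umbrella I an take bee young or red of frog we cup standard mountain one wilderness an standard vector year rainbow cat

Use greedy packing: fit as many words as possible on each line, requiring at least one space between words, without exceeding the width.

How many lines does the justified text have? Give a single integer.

Answer: 8

Derivation:
Line 1: ['address', 'compound'] (min_width=16, slack=5)
Line 2: ['umbrella', 'I', 'an', 'take'] (min_width=18, slack=3)
Line 3: ['bee', 'young', 'or', 'red', 'of'] (min_width=19, slack=2)
Line 4: ['frog', 'we', 'cup', 'standard'] (min_width=20, slack=1)
Line 5: ['mountain', 'one'] (min_width=12, slack=9)
Line 6: ['wilderness', 'an'] (min_width=13, slack=8)
Line 7: ['standard', 'vector', 'year'] (min_width=20, slack=1)
Line 8: ['rainbow', 'cat'] (min_width=11, slack=10)
Total lines: 8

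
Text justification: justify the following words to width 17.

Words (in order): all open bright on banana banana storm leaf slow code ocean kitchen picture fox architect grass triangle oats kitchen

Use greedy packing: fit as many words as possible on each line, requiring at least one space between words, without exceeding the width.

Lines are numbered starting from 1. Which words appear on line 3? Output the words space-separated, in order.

Line 1: ['all', 'open', 'bright'] (min_width=15, slack=2)
Line 2: ['on', 'banana', 'banana'] (min_width=16, slack=1)
Line 3: ['storm', 'leaf', 'slow'] (min_width=15, slack=2)
Line 4: ['code', 'ocean'] (min_width=10, slack=7)
Line 5: ['kitchen', 'picture'] (min_width=15, slack=2)
Line 6: ['fox', 'architect'] (min_width=13, slack=4)
Line 7: ['grass', 'triangle'] (min_width=14, slack=3)
Line 8: ['oats', 'kitchen'] (min_width=12, slack=5)

Answer: storm leaf slow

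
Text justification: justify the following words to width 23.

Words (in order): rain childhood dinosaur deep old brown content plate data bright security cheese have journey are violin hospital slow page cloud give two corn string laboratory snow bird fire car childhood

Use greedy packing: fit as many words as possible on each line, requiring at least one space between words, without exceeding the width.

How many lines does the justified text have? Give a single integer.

Answer: 9

Derivation:
Line 1: ['rain', 'childhood', 'dinosaur'] (min_width=23, slack=0)
Line 2: ['deep', 'old', 'brown', 'content'] (min_width=22, slack=1)
Line 3: ['plate', 'data', 'bright'] (min_width=17, slack=6)
Line 4: ['security', 'cheese', 'have'] (min_width=20, slack=3)
Line 5: ['journey', 'are', 'violin'] (min_width=18, slack=5)
Line 6: ['hospital', 'slow', 'page'] (min_width=18, slack=5)
Line 7: ['cloud', 'give', 'two', 'corn'] (min_width=19, slack=4)
Line 8: ['string', 'laboratory', 'snow'] (min_width=22, slack=1)
Line 9: ['bird', 'fire', 'car', 'childhood'] (min_width=23, slack=0)
Total lines: 9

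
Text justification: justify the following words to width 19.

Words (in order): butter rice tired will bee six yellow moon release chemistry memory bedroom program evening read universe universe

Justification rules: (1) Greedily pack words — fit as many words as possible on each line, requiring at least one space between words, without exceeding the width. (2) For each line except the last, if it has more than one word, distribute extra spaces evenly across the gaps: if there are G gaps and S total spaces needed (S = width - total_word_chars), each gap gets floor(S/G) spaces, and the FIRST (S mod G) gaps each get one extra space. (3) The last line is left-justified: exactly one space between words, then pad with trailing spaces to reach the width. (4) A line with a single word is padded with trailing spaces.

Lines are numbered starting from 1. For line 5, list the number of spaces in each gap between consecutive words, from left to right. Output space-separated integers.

Answer: 5

Derivation:
Line 1: ['butter', 'rice', 'tired'] (min_width=17, slack=2)
Line 2: ['will', 'bee', 'six', 'yellow'] (min_width=19, slack=0)
Line 3: ['moon', 'release'] (min_width=12, slack=7)
Line 4: ['chemistry', 'memory'] (min_width=16, slack=3)
Line 5: ['bedroom', 'program'] (min_width=15, slack=4)
Line 6: ['evening', 'read'] (min_width=12, slack=7)
Line 7: ['universe', 'universe'] (min_width=17, slack=2)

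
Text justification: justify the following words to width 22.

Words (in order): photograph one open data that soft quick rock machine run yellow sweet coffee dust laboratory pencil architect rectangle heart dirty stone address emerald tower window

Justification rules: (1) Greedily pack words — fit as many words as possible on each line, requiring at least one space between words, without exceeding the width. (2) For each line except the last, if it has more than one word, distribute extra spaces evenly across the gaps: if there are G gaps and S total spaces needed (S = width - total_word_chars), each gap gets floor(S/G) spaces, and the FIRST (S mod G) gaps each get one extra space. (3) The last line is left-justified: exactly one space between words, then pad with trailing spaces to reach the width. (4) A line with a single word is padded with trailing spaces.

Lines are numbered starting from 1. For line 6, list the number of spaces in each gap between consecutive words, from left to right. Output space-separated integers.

Line 1: ['photograph', 'one', 'open'] (min_width=19, slack=3)
Line 2: ['data', 'that', 'soft', 'quick'] (min_width=20, slack=2)
Line 3: ['rock', 'machine', 'run'] (min_width=16, slack=6)
Line 4: ['yellow', 'sweet', 'coffee'] (min_width=19, slack=3)
Line 5: ['dust', 'laboratory', 'pencil'] (min_width=22, slack=0)
Line 6: ['architect', 'rectangle'] (min_width=19, slack=3)
Line 7: ['heart', 'dirty', 'stone'] (min_width=17, slack=5)
Line 8: ['address', 'emerald', 'tower'] (min_width=21, slack=1)
Line 9: ['window'] (min_width=6, slack=16)

Answer: 4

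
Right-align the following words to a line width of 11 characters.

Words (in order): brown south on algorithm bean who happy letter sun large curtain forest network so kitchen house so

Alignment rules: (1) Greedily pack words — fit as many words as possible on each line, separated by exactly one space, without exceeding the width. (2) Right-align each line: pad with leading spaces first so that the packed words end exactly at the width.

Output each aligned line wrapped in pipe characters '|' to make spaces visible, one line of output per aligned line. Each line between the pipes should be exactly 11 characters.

Line 1: ['brown', 'south'] (min_width=11, slack=0)
Line 2: ['on'] (min_width=2, slack=9)
Line 3: ['algorithm'] (min_width=9, slack=2)
Line 4: ['bean', 'who'] (min_width=8, slack=3)
Line 5: ['happy'] (min_width=5, slack=6)
Line 6: ['letter', 'sun'] (min_width=10, slack=1)
Line 7: ['large'] (min_width=5, slack=6)
Line 8: ['curtain'] (min_width=7, slack=4)
Line 9: ['forest'] (min_width=6, slack=5)
Line 10: ['network', 'so'] (min_width=10, slack=1)
Line 11: ['kitchen'] (min_width=7, slack=4)
Line 12: ['house', 'so'] (min_width=8, slack=3)

Answer: |brown south|
|         on|
|  algorithm|
|   bean who|
|      happy|
| letter sun|
|      large|
|    curtain|
|     forest|
| network so|
|    kitchen|
|   house so|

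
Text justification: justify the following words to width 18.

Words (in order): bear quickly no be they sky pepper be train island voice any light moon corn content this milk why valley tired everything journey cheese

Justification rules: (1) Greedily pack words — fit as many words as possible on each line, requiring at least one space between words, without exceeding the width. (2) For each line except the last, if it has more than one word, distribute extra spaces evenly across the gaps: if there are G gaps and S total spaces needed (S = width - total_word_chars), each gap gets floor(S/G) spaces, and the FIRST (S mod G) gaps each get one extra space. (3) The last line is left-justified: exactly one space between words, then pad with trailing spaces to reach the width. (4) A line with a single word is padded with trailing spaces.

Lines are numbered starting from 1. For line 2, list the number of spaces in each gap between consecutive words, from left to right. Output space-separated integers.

Line 1: ['bear', 'quickly', 'no', 'be'] (min_width=18, slack=0)
Line 2: ['they', 'sky', 'pepper', 'be'] (min_width=18, slack=0)
Line 3: ['train', 'island', 'voice'] (min_width=18, slack=0)
Line 4: ['any', 'light', 'moon'] (min_width=14, slack=4)
Line 5: ['corn', 'content', 'this'] (min_width=17, slack=1)
Line 6: ['milk', 'why', 'valley'] (min_width=15, slack=3)
Line 7: ['tired', 'everything'] (min_width=16, slack=2)
Line 8: ['journey', 'cheese'] (min_width=14, slack=4)

Answer: 1 1 1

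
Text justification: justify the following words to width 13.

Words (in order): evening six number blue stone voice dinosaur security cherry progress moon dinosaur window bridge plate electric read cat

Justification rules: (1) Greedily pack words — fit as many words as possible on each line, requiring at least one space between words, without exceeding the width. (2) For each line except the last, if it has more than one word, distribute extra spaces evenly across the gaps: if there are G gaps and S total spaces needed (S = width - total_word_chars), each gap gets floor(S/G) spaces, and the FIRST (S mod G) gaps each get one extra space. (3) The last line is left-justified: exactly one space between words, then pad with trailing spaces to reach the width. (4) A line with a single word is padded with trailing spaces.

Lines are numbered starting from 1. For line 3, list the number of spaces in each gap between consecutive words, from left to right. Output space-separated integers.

Answer: 3

Derivation:
Line 1: ['evening', 'six'] (min_width=11, slack=2)
Line 2: ['number', 'blue'] (min_width=11, slack=2)
Line 3: ['stone', 'voice'] (min_width=11, slack=2)
Line 4: ['dinosaur'] (min_width=8, slack=5)
Line 5: ['security'] (min_width=8, slack=5)
Line 6: ['cherry'] (min_width=6, slack=7)
Line 7: ['progress', 'moon'] (min_width=13, slack=0)
Line 8: ['dinosaur'] (min_width=8, slack=5)
Line 9: ['window', 'bridge'] (min_width=13, slack=0)
Line 10: ['plate'] (min_width=5, slack=8)
Line 11: ['electric', 'read'] (min_width=13, slack=0)
Line 12: ['cat'] (min_width=3, slack=10)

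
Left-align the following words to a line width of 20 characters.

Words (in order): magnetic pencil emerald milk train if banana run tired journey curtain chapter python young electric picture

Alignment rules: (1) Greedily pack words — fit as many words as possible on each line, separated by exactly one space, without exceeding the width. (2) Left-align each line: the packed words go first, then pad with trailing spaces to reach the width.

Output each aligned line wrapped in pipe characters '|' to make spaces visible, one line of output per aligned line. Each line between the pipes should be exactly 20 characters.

Line 1: ['magnetic', 'pencil'] (min_width=15, slack=5)
Line 2: ['emerald', 'milk', 'train'] (min_width=18, slack=2)
Line 3: ['if', 'banana', 'run', 'tired'] (min_width=19, slack=1)
Line 4: ['journey', 'curtain'] (min_width=15, slack=5)
Line 5: ['chapter', 'python', 'young'] (min_width=20, slack=0)
Line 6: ['electric', 'picture'] (min_width=16, slack=4)

Answer: |magnetic pencil     |
|emerald milk train  |
|if banana run tired |
|journey curtain     |
|chapter python young|
|electric picture    |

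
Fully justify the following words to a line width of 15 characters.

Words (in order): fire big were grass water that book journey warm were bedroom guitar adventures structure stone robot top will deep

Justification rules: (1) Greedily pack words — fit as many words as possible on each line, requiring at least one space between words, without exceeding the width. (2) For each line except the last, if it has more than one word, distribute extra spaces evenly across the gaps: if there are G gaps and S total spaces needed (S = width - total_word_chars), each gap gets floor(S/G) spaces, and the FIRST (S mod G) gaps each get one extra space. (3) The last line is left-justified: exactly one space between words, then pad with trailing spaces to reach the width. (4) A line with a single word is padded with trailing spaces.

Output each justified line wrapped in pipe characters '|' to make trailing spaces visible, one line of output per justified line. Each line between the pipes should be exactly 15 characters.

Answer: |fire  big  were|
|grass     water|
|that       book|
|journey    warm|
|were    bedroom|
|guitar         |
|adventures     |
|structure stone|
|robot  top will|
|deep           |

Derivation:
Line 1: ['fire', 'big', 'were'] (min_width=13, slack=2)
Line 2: ['grass', 'water'] (min_width=11, slack=4)
Line 3: ['that', 'book'] (min_width=9, slack=6)
Line 4: ['journey', 'warm'] (min_width=12, slack=3)
Line 5: ['were', 'bedroom'] (min_width=12, slack=3)
Line 6: ['guitar'] (min_width=6, slack=9)
Line 7: ['adventures'] (min_width=10, slack=5)
Line 8: ['structure', 'stone'] (min_width=15, slack=0)
Line 9: ['robot', 'top', 'will'] (min_width=14, slack=1)
Line 10: ['deep'] (min_width=4, slack=11)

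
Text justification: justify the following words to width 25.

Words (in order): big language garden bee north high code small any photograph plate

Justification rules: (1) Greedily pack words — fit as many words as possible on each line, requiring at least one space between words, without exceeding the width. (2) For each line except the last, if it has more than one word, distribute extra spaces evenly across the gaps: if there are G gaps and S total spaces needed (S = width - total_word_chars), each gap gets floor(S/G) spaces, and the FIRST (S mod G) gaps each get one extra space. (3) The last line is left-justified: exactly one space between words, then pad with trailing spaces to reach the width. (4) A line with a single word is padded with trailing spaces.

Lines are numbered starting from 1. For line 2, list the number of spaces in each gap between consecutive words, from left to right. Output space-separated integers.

Answer: 1 1 1 1

Derivation:
Line 1: ['big', 'language', 'garden', 'bee'] (min_width=23, slack=2)
Line 2: ['north', 'high', 'code', 'small', 'any'] (min_width=25, slack=0)
Line 3: ['photograph', 'plate'] (min_width=16, slack=9)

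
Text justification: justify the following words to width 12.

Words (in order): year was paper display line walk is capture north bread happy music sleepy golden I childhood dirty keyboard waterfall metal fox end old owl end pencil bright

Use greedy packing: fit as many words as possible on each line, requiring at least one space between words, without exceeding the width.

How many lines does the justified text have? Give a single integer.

Answer: 17

Derivation:
Line 1: ['year', 'was'] (min_width=8, slack=4)
Line 2: ['paper'] (min_width=5, slack=7)
Line 3: ['display', 'line'] (min_width=12, slack=0)
Line 4: ['walk', 'is'] (min_width=7, slack=5)
Line 5: ['capture'] (min_width=7, slack=5)
Line 6: ['north', 'bread'] (min_width=11, slack=1)
Line 7: ['happy', 'music'] (min_width=11, slack=1)
Line 8: ['sleepy'] (min_width=6, slack=6)
Line 9: ['golden', 'I'] (min_width=8, slack=4)
Line 10: ['childhood'] (min_width=9, slack=3)
Line 11: ['dirty'] (min_width=5, slack=7)
Line 12: ['keyboard'] (min_width=8, slack=4)
Line 13: ['waterfall'] (min_width=9, slack=3)
Line 14: ['metal', 'fox'] (min_width=9, slack=3)
Line 15: ['end', 'old', 'owl'] (min_width=11, slack=1)
Line 16: ['end', 'pencil'] (min_width=10, slack=2)
Line 17: ['bright'] (min_width=6, slack=6)
Total lines: 17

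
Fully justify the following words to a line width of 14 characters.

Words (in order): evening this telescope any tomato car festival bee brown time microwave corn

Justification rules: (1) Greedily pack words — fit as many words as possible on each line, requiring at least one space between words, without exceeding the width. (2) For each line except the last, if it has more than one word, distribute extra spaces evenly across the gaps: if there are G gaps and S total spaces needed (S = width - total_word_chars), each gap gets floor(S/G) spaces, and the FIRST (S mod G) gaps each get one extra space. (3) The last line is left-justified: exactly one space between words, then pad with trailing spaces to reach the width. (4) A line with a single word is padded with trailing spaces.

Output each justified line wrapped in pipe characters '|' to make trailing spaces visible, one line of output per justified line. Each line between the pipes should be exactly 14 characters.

Line 1: ['evening', 'this'] (min_width=12, slack=2)
Line 2: ['telescope', 'any'] (min_width=13, slack=1)
Line 3: ['tomato', 'car'] (min_width=10, slack=4)
Line 4: ['festival', 'bee'] (min_width=12, slack=2)
Line 5: ['brown', 'time'] (min_width=10, slack=4)
Line 6: ['microwave', 'corn'] (min_width=14, slack=0)

Answer: |evening   this|
|telescope  any|
|tomato     car|
|festival   bee|
|brown     time|
|microwave corn|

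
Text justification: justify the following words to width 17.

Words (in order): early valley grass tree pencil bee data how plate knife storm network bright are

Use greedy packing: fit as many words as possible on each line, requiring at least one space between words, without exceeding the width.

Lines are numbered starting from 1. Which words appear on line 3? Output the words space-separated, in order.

Line 1: ['early', 'valley'] (min_width=12, slack=5)
Line 2: ['grass', 'tree', 'pencil'] (min_width=17, slack=0)
Line 3: ['bee', 'data', 'how'] (min_width=12, slack=5)
Line 4: ['plate', 'knife', 'storm'] (min_width=17, slack=0)
Line 5: ['network', 'bright'] (min_width=14, slack=3)
Line 6: ['are'] (min_width=3, slack=14)

Answer: bee data how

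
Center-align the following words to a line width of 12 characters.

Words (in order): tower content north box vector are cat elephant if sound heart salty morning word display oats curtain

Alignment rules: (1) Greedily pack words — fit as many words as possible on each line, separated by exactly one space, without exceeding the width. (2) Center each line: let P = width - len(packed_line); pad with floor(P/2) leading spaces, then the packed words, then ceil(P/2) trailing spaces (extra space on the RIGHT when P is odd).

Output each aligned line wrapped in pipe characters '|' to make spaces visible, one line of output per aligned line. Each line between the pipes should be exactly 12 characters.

Line 1: ['tower'] (min_width=5, slack=7)
Line 2: ['content'] (min_width=7, slack=5)
Line 3: ['north', 'box'] (min_width=9, slack=3)
Line 4: ['vector', 'are'] (min_width=10, slack=2)
Line 5: ['cat', 'elephant'] (min_width=12, slack=0)
Line 6: ['if', 'sound'] (min_width=8, slack=4)
Line 7: ['heart', 'salty'] (min_width=11, slack=1)
Line 8: ['morning', 'word'] (min_width=12, slack=0)
Line 9: ['display', 'oats'] (min_width=12, slack=0)
Line 10: ['curtain'] (min_width=7, slack=5)

Answer: |   tower    |
|  content   |
| north box  |
| vector are |
|cat elephant|
|  if sound  |
|heart salty |
|morning word|
|display oats|
|  curtain   |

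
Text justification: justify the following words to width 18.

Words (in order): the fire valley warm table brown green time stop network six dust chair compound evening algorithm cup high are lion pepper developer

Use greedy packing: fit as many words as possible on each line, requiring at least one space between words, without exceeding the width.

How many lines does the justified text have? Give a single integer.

Answer: 8

Derivation:
Line 1: ['the', 'fire', 'valley'] (min_width=15, slack=3)
Line 2: ['warm', 'table', 'brown'] (min_width=16, slack=2)
Line 3: ['green', 'time', 'stop'] (min_width=15, slack=3)
Line 4: ['network', 'six', 'dust'] (min_width=16, slack=2)
Line 5: ['chair', 'compound'] (min_width=14, slack=4)
Line 6: ['evening', 'algorithm'] (min_width=17, slack=1)
Line 7: ['cup', 'high', 'are', 'lion'] (min_width=17, slack=1)
Line 8: ['pepper', 'developer'] (min_width=16, slack=2)
Total lines: 8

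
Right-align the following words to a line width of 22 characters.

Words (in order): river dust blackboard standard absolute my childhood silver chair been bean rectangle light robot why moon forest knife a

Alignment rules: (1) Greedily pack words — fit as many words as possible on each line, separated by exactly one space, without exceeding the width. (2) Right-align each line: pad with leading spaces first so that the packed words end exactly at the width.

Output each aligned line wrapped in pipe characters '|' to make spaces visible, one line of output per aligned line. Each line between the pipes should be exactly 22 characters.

Answer: | river dust blackboard|
|  standard absolute my|
|childhood silver chair|
|   been bean rectangle|
|  light robot why moon|
|        forest knife a|

Derivation:
Line 1: ['river', 'dust', 'blackboard'] (min_width=21, slack=1)
Line 2: ['standard', 'absolute', 'my'] (min_width=20, slack=2)
Line 3: ['childhood', 'silver', 'chair'] (min_width=22, slack=0)
Line 4: ['been', 'bean', 'rectangle'] (min_width=19, slack=3)
Line 5: ['light', 'robot', 'why', 'moon'] (min_width=20, slack=2)
Line 6: ['forest', 'knife', 'a'] (min_width=14, slack=8)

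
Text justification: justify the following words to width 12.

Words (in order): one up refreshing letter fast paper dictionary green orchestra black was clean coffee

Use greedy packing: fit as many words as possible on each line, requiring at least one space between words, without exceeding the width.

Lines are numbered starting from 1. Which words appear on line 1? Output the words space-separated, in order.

Answer: one up

Derivation:
Line 1: ['one', 'up'] (min_width=6, slack=6)
Line 2: ['refreshing'] (min_width=10, slack=2)
Line 3: ['letter', 'fast'] (min_width=11, slack=1)
Line 4: ['paper'] (min_width=5, slack=7)
Line 5: ['dictionary'] (min_width=10, slack=2)
Line 6: ['green'] (min_width=5, slack=7)
Line 7: ['orchestra'] (min_width=9, slack=3)
Line 8: ['black', 'was'] (min_width=9, slack=3)
Line 9: ['clean', 'coffee'] (min_width=12, slack=0)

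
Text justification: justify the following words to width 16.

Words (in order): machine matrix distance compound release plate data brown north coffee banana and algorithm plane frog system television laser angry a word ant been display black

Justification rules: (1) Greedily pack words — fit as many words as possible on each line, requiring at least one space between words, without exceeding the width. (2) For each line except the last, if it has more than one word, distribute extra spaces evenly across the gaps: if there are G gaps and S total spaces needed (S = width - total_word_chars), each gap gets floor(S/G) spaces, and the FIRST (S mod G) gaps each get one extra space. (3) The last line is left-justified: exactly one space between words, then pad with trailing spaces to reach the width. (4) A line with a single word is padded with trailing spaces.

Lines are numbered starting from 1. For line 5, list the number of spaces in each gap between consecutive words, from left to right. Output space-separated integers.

Line 1: ['machine', 'matrix'] (min_width=14, slack=2)
Line 2: ['distance'] (min_width=8, slack=8)
Line 3: ['compound', 'release'] (min_width=16, slack=0)
Line 4: ['plate', 'data', 'brown'] (min_width=16, slack=0)
Line 5: ['north', 'coffee'] (min_width=12, slack=4)
Line 6: ['banana', 'and'] (min_width=10, slack=6)
Line 7: ['algorithm', 'plane'] (min_width=15, slack=1)
Line 8: ['frog', 'system'] (min_width=11, slack=5)
Line 9: ['television', 'laser'] (min_width=16, slack=0)
Line 10: ['angry', 'a', 'word', 'ant'] (min_width=16, slack=0)
Line 11: ['been', 'display'] (min_width=12, slack=4)
Line 12: ['black'] (min_width=5, slack=11)

Answer: 5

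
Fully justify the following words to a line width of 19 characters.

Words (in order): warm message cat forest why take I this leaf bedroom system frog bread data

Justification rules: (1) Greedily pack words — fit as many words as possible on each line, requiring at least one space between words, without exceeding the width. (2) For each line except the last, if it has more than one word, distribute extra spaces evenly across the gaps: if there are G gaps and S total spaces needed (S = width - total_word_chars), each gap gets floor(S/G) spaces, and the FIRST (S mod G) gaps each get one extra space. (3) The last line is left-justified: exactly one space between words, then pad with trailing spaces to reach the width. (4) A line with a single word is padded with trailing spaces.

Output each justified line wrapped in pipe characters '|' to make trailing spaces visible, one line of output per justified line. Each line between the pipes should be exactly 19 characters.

Answer: |warm   message  cat|
|forest  why  take I|
|this  leaf  bedroom|
|system  frog  bread|
|data               |

Derivation:
Line 1: ['warm', 'message', 'cat'] (min_width=16, slack=3)
Line 2: ['forest', 'why', 'take', 'I'] (min_width=17, slack=2)
Line 3: ['this', 'leaf', 'bedroom'] (min_width=17, slack=2)
Line 4: ['system', 'frog', 'bread'] (min_width=17, slack=2)
Line 5: ['data'] (min_width=4, slack=15)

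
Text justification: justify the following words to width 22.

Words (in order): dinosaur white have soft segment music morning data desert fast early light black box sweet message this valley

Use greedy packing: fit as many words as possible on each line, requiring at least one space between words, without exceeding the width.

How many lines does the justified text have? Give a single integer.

Answer: 6

Derivation:
Line 1: ['dinosaur', 'white', 'have'] (min_width=19, slack=3)
Line 2: ['soft', 'segment', 'music'] (min_width=18, slack=4)
Line 3: ['morning', 'data', 'desert'] (min_width=19, slack=3)
Line 4: ['fast', 'early', 'light', 'black'] (min_width=22, slack=0)
Line 5: ['box', 'sweet', 'message', 'this'] (min_width=22, slack=0)
Line 6: ['valley'] (min_width=6, slack=16)
Total lines: 6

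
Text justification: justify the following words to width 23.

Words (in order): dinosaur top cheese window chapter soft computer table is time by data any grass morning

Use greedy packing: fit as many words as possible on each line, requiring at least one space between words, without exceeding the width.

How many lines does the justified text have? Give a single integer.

Line 1: ['dinosaur', 'top', 'cheese'] (min_width=19, slack=4)
Line 2: ['window', 'chapter', 'soft'] (min_width=19, slack=4)
Line 3: ['computer', 'table', 'is', 'time'] (min_width=22, slack=1)
Line 4: ['by', 'data', 'any', 'grass'] (min_width=17, slack=6)
Line 5: ['morning'] (min_width=7, slack=16)
Total lines: 5

Answer: 5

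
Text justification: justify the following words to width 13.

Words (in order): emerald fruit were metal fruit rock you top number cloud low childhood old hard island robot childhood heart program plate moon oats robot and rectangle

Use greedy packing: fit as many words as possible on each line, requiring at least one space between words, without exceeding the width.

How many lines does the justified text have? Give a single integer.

Answer: 13

Derivation:
Line 1: ['emerald', 'fruit'] (min_width=13, slack=0)
Line 2: ['were', 'metal'] (min_width=10, slack=3)
Line 3: ['fruit', 'rock'] (min_width=10, slack=3)
Line 4: ['you', 'top'] (min_width=7, slack=6)
Line 5: ['number', 'cloud'] (min_width=12, slack=1)
Line 6: ['low', 'childhood'] (min_width=13, slack=0)
Line 7: ['old', 'hard'] (min_width=8, slack=5)
Line 8: ['island', 'robot'] (min_width=12, slack=1)
Line 9: ['childhood'] (min_width=9, slack=4)
Line 10: ['heart', 'program'] (min_width=13, slack=0)
Line 11: ['plate', 'moon'] (min_width=10, slack=3)
Line 12: ['oats', 'robot'] (min_width=10, slack=3)
Line 13: ['and', 'rectangle'] (min_width=13, slack=0)
Total lines: 13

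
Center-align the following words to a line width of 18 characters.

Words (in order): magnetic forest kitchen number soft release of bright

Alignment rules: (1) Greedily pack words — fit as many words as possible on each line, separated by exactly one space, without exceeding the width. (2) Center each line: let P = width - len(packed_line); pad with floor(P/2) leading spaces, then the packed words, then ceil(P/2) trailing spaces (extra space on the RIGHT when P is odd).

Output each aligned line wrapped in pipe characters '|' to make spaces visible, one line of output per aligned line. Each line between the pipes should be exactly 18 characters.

Answer: | magnetic forest  |
|  kitchen number  |
| soft release of  |
|      bright      |

Derivation:
Line 1: ['magnetic', 'forest'] (min_width=15, slack=3)
Line 2: ['kitchen', 'number'] (min_width=14, slack=4)
Line 3: ['soft', 'release', 'of'] (min_width=15, slack=3)
Line 4: ['bright'] (min_width=6, slack=12)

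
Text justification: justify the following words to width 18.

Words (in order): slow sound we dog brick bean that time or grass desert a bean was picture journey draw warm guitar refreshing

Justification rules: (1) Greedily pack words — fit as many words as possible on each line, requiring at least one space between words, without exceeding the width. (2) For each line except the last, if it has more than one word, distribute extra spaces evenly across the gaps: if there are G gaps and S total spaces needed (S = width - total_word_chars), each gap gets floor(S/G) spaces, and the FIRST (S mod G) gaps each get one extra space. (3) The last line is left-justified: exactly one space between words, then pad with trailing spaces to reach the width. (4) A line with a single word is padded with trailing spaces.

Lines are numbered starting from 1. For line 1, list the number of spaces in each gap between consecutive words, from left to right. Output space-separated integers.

Answer: 2 1 1

Derivation:
Line 1: ['slow', 'sound', 'we', 'dog'] (min_width=17, slack=1)
Line 2: ['brick', 'bean', 'that'] (min_width=15, slack=3)
Line 3: ['time', 'or', 'grass'] (min_width=13, slack=5)
Line 4: ['desert', 'a', 'bean', 'was'] (min_width=17, slack=1)
Line 5: ['picture', 'journey'] (min_width=15, slack=3)
Line 6: ['draw', 'warm', 'guitar'] (min_width=16, slack=2)
Line 7: ['refreshing'] (min_width=10, slack=8)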